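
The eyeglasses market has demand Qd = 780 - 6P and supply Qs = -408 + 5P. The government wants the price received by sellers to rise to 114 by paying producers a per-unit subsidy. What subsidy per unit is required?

At a seller price of 114, quantity supplied is -408 + 5·114 = 162.
Buyers absorb 162 only when they pay Pb with 780 − 6·Pb = 162, i.e. Pb = 103.
s = Ps − Pb = 114 − 103 = 11.

Required subsidy s = 11 per unit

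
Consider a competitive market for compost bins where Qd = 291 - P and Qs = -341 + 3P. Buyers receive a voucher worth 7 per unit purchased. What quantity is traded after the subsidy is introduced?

Q' = 138.25

Pre-subsidy: 291 - P = -341 + 3P gives P* = 158, Q* = 133.
With the rebate, buyers effectively pay Pb = Ps − 7, where Ps is the price sellers receive.
Demand in terms of Ps becomes Qd = 291 − 1(Ps − 7) = 298 - Ps. Setting this equal to supply: 298 - Ps = -341 + 3Ps, so Ps = 159.75.
Buyers pay Pb = 159.75 − 7 = 152.75; Q' = -341 + 3·159.75 = 138.25.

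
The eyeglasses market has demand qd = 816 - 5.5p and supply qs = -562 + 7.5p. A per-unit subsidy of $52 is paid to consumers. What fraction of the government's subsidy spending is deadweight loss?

Pre-subsidy: 816 - 5.5p = -562 + 7.5p gives p* = 106, q* = 233.
With the rebate, buyers effectively pay pb = ps − 52, where ps is the price sellers receive.
Demand in terms of ps becomes qd = 816 − 5.5(ps − 52) = 1102 - 5.5ps. Setting this equal to supply: 1102 - 5.5ps = -562 + 7.5ps, so ps = 128.
Buyers pay pb = 128 − 52 = 76; q' = -562 + 7.5·128 = 398.
ΔCS = ½(233 + 398)(106 − 76) = 9465; ΔPS = ½(233 + 398)(128 − 106) = 6941.
Government spending = 52 × 398 = 20696.
DWL = ½ × 52 × (398 − 233) = 4290; fraction = 4290 / 20696 = 165/796.

DWL / government spending = 165/796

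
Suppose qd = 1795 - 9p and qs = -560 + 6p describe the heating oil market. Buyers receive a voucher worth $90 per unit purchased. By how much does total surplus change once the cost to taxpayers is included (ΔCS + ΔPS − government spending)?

Pre-subsidy: 1795 - 9p = -560 + 6p gives p* = 157, q* = 382.
With the rebate, buyers effectively pay pb = ps − 90, where ps is the price sellers receive.
Demand in terms of ps becomes qd = 1795 − 9(ps − 90) = 2605 - 9ps. Setting this equal to supply: 2605 - 9ps = -560 + 6ps, so ps = 211.
Buyers pay pb = 211 − 90 = 121; q' = -560 + 6·211 = 706.
ΔCS = ½(382 + 706)(157 − 121) = 19584; ΔPS = ½(382 + 706)(211 − 157) = 29376.
Government spending = 90 × 706 = 63540.
Net change = 19584 + 29376 − 63540 = -14580. The loss equals the DWL triangle ½·90·324.

Net change in total surplus = -$14580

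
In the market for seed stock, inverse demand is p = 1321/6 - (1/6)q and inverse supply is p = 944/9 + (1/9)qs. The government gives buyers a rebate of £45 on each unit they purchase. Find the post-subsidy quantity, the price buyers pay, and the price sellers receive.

Pre-subsidy: 1321/6 - (1/6)q = 944/9 + (1/9)q gives q* = 415 and p* = 151.
With the rebate, buyers effectively pay pb = ps − 45, where ps is the price sellers receive.
On the curves, pb = 1321/6 - (1/6)q and ps = 944/9 + (1/9)q; the wedge ps − pb = 45 gives 944/9 + (1/9)q − (1321/6 - (1/6)q) = 45, so q' = 577.
Then pb = 1321/6 − (1/6)·577 = 124 and ps = 944/9 + (1/9)·577 = 169.

q' = 577; buyers pay £124; sellers receive £169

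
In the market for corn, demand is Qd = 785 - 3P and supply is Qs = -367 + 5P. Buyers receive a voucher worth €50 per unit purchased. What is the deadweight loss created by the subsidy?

Deadweight loss = €2343.75

Pre-subsidy: 785 - 3P = -367 + 5P gives P* = 144, Q* = 353.
With the rebate, buyers effectively pay Pb = Ps − 50, where Ps is the price sellers receive.
Demand in terms of Ps becomes Qd = 785 − 3(Ps − 50) = 935 - 3Ps. Setting this equal to supply: 935 - 3Ps = -367 + 5Ps, so Ps = 162.75.
Buyers pay Pb = 162.75 − 50 = 112.75; Q' = -367 + 5·162.75 = 446.75.
The subsidy expands output by 446.75 − 353 = 93.75 past the efficient level; on those units the gap between marginal cost and willingness to pay runs from 0 up to 50.
DWL = ½ × 50 × 93.75 = 2343.75.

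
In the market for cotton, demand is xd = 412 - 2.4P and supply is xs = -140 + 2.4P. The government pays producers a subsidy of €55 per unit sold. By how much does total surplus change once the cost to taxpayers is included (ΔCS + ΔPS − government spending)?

Pre-subsidy: 412 - 2.4P = -140 + 2.4P gives P* = 115, x* = 136.
With the subsidy, sellers receive Ps = Pb + 55 for each unit, where Pb is the price buyers pay.
Supply in terms of Pb becomes xs = -140 + 2.4(Pb + 55) = -8 + 2.4Pb. Setting this equal to demand: 412 - 2.4Pb = -8 + 2.4Pb, so Pb = 87.5.
Sellers receive Ps = 87.5 + 55 = 142.5; x' = 412 − 2.4·87.5 = 202.
ΔCS = ½(136 + 202)(115 − 87.5) = 4647.5; ΔPS = ½(136 + 202)(142.5 − 115) = 4647.5.
Government spending = 55 × 202 = 11110.
Net change = 4647.5 + 4647.5 − 11110 = -1815. The loss equals the DWL triangle ½·55·66.

Net change in total surplus = -€1815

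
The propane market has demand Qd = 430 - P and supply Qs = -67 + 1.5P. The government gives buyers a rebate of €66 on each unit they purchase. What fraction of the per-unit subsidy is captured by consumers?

Consumer share = 0.6

Pre-subsidy: 430 - P = -67 + 1.5P gives P* = 198.8, Q* = 231.2.
With the rebate, buyers effectively pay Pb = Ps − 66, where Ps is the price sellers receive.
Demand in terms of Ps becomes Qd = 430 − 1(Ps − 66) = 496 - Ps. Setting this equal to supply: 496 - Ps = -67 + 1.5Ps, so Ps = 225.2.
Buyers pay Pb = 225.2 − 66 = 159.2; Q' = -67 + 1.5·225.2 = 270.8.
Buyers' price falls by P* − Pb = 198.8 − 159.2 = 39.6; sellers' price rises by Ps − P* = 225.2 − 198.8 = 26.4.
So consumers capture 39.6/66 = 0.6 of each unit of subsidy.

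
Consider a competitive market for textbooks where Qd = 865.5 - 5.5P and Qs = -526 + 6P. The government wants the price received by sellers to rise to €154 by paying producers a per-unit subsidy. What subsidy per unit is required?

Required subsidy s = €69 per unit

At a seller price of 154, quantity supplied is -526 + 6·154 = 398.
Buyers absorb 398 only when they pay Pb with 865.5 − 5.5·Pb = 398, i.e. Pb = 85.
s = Ps − Pb = 154 − 85 = 69.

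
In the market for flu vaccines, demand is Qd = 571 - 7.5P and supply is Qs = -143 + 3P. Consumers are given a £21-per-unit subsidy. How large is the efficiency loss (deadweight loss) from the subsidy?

Pre-subsidy: 571 - 7.5P = -143 + 3P gives P* = 68, Q* = 61.
With the rebate, buyers effectively pay Pb = Ps − 21, where Ps is the price sellers receive.
Demand in terms of Ps becomes Qd = 571 − 7.5(Ps − 21) = 728.5 - 7.5Ps. Setting this equal to supply: 728.5 - 7.5Ps = -143 + 3Ps, so Ps = 83.
Buyers pay Pb = 83 − 21 = 62; Q' = -143 + 3·83 = 106.
The subsidy expands output by 106 − 61 = 45 past the efficient level; on those units the gap between marginal cost and willingness to pay runs from 0 up to 21.
DWL = ½ × 21 × 45 = 472.5.

Deadweight loss = £472.5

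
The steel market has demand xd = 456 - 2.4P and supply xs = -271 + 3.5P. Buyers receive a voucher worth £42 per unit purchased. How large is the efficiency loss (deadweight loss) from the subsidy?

Pre-subsidy: 456 - 2.4P = -271 + 3.5P gives P* = 7270/59, x* = 9456/59.
With the rebate, buyers effectively pay Pb = Ps − 42, where Ps is the price sellers receive.
Demand in terms of Ps becomes xd = 456 − 2.4(Ps − 42) = 556.8 - 2.4Ps. Setting this equal to supply: 556.8 - 2.4Ps = -271 + 3.5Ps, so Ps = 8278/59.
Buyers pay Pb = 8278/59 − 42 = 5800/59; x' = -271 + 3.5·(8278/59) = 12984/59.
The subsidy expands output by 12984/59 − 9456/59 = 3528/59 past the efficient level; on those units the gap between marginal cost and willingness to pay runs from 0 up to 42.
DWL = ½ × 42 × 3528/59 = 74088/59.

Deadweight loss = 74088/59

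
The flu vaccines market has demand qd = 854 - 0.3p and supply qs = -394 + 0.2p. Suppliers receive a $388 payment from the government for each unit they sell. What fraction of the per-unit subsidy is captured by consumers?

Consumer share = 0.4

Pre-subsidy: 854 - 0.3p = -394 + 0.2p gives p* = 2496, q* = 105.2.
With the subsidy, sellers receive ps = pb + 388 for each unit, where pb is the price buyers pay.
Supply in terms of pb becomes qs = -394 + 0.2(pb + 388) = -316.4 + 0.2pb. Setting this equal to demand: 854 - 0.3pb = -316.4 + 0.2pb, so pb = 2340.8.
Sellers receive ps = 2340.8 + 388 = 2728.8; q' = 854 − 0.3·2340.8 = 151.76.
Buyers' price falls by p* − pb = 2496 − 2340.8 = 155.2; sellers' price rises by ps − p* = 2728.8 − 2496 = 232.8.
So consumers capture 155.2/388 = 0.4 of each unit of subsidy.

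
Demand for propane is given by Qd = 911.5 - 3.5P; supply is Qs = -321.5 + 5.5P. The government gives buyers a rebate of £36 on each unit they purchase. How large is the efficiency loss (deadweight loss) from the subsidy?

Deadweight loss = £1386

Pre-subsidy: 911.5 - 3.5P = -321.5 + 5.5P gives P* = 137, Q* = 432.
With the rebate, buyers effectively pay Pb = Ps − 36, where Ps is the price sellers receive.
Demand in terms of Ps becomes Qd = 911.5 − 3.5(Ps − 36) = 1037.5 - 3.5Ps. Setting this equal to supply: 1037.5 - 3.5Ps = -321.5 + 5.5Ps, so Ps = 151.
Buyers pay Pb = 151 − 36 = 115; Q' = -321.5 + 5.5·151 = 509.
The subsidy expands output by 509 − 432 = 77 past the efficient level; on those units the gap between marginal cost and willingness to pay runs from 0 up to 36.
DWL = ½ × 36 × 77 = 1386.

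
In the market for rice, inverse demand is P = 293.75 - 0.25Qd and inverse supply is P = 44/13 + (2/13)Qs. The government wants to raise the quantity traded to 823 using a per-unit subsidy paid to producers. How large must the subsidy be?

At Q = 823, from the demand curve buyers pay Pb = 293.75 − 0.25·823 = 88; from the supply curve sellers need Ps = 44/13 + (2/13)·823 = 130.
The subsidy must fill the gap: s = Ps − Pb = 130 − 88 = 42.

Required subsidy s = 42 per unit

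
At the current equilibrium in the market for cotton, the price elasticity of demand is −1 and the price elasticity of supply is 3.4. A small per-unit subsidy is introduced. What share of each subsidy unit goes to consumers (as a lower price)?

Consumer share = 17/22

For a small subsidy around the equilibrium, the benefit split depends on the relative slopes, which at a point are proportional to the elasticities.
Buyer share = εs/(εs + |εd|) = 3.4/(3.4 + 1) = 17/22; seller share = |εd|/(εs + |εd|) = 5/22.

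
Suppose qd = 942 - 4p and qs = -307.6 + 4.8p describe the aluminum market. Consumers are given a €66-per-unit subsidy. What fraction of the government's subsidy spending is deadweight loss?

DWL / government spending = 36/259

Pre-subsidy: 942 - 4p = -307.6 + 4.8p gives p* = 142, q* = 374.
With the rebate, buyers effectively pay pb = ps − 66, where ps is the price sellers receive.
Demand in terms of ps becomes qd = 942 − 4(ps − 66) = 1206 - 4ps. Setting this equal to supply: 1206 - 4ps = -307.6 + 4.8ps, so ps = 172.
Buyers pay pb = 172 − 66 = 106; q' = -307.6 + 4.8·172 = 518.
ΔCS = ½(374 + 518)(142 − 106) = 16056; ΔPS = ½(374 + 518)(172 − 142) = 13380.
Government spending = 66 × 518 = 34188.
DWL = ½ × 66 × (518 − 374) = 4752; fraction = 4752 / 34188 = 36/259.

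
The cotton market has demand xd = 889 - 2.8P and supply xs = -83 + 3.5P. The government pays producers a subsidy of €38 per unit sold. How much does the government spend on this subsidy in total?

Government cost = 176510/9

Pre-subsidy: 889 - 2.8P = -83 + 3.5P gives P* = 1080/7, x* = 457.
With the subsidy, sellers receive Ps = Pb + 38 for each unit, where Pb is the price buyers pay.
Supply in terms of Pb becomes xs = -83 + 3.5(Pb + 38) = 50 + 3.5Pb. Setting this equal to demand: 889 - 2.8Pb = 50 + 3.5Pb, so Pb = 8390/63.
Sellers receive Ps = 8390/63 + 38 = 10784/63; x' = 889 − 2.8·(8390/63) = 4645/9.
Government outlay = subsidy × quantity = 38 × 4645/9 = 176510/9.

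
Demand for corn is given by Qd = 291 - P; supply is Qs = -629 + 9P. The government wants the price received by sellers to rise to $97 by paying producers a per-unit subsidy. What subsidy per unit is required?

At a seller price of 97, quantity supplied is -629 + 9·97 = 244.
Buyers absorb 244 only when they pay Pb with 291 − 1·Pb = 244, i.e. Pb = 47.
s = Ps − Pb = 97 − 47 = 50.

Required subsidy s = $50 per unit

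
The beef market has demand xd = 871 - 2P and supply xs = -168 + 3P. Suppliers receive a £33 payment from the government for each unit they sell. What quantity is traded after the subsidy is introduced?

x' = 495

Pre-subsidy: 871 - 2P = -168 + 3P gives P* = 207.8, x* = 455.4.
With the subsidy, sellers receive Ps = Pb + 33 for each unit, where Pb is the price buyers pay.
Supply in terms of Pb becomes xs = -168 + 3(Pb + 33) = -69 + 3Pb. Setting this equal to demand: 871 - 2Pb = -69 + 3Pb, so Pb = 188.
Sellers receive Ps = 188 + 33 = 221; x' = 871 − 2·188 = 495.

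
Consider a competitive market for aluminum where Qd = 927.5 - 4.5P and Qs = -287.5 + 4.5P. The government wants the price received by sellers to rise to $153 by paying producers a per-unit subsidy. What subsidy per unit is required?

Required subsidy s = $36 per unit

At a seller price of 153, quantity supplied is -287.5 + 4.5·153 = 401.
Buyers absorb 401 only when they pay Pb with 927.5 − 4.5·Pb = 401, i.e. Pb = 117.
s = Ps − Pb = 153 − 117 = 36.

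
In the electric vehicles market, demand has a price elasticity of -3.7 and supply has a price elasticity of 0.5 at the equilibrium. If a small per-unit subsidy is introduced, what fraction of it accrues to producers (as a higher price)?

Producer share = 37/42

For a small subsidy around the equilibrium, the benefit split depends on the relative slopes, which at a point are proportional to the elasticities.
Buyer share = εs/(εs + |εd|) = 0.5/(0.5 + 3.7) = 5/42; seller share = |εd|/(εs + |εd|) = 37/42.
So producers capture 37/42 of the subsidy.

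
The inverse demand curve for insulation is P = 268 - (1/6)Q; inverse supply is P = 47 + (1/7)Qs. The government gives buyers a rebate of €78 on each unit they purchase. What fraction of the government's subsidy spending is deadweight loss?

DWL / government spending = 3/23

Pre-subsidy: 268 - (1/6)Q = 47 + (1/7)Q gives Q* = 714 and P* = 149.
With the rebate, buyers effectively pay Pb = Ps − 78, where Ps is the price sellers receive.
On the curves, Pb = 268 - (1/6)Q and Ps = 47 + (1/7)Q; the wedge Ps − Pb = 78 gives 47 + (1/7)Q − (268 - (1/6)Q) = 78, so Q' = 966.
Then Pb = 268 − (1/6)·966 = 107 and Ps = 47 + (1/7)·966 = 185.
ΔCS = ½(714 + 966)(149 − 107) = 35280; ΔPS = ½(714 + 966)(185 − 149) = 30240.
Government spending = 78 × 966 = 75348.
DWL = ½ × 78 × (966 − 714) = 9828; fraction = 9828 / 75348 = 3/23.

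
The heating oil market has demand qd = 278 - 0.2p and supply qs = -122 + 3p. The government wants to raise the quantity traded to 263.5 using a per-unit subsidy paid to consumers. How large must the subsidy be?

Required subsidy s = 56 per unit

At q = 263.5, invert demand for the buyer price: pb = (278 − 263.5)/0.2 = 72.5; invert supply for the seller price: ps = (263.5 − (-122))/3 = 128.5.
The subsidy must fill the gap: s = ps − pb = 128.5 − 72.5 = 56.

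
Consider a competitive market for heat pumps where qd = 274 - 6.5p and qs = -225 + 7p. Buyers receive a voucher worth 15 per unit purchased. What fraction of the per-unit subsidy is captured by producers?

Producer share = 13/27

Pre-subsidy: 274 - 6.5p = -225 + 7p gives p* = 998/27, q* = 911/27.
With the rebate, buyers effectively pay pb = ps − 15, where ps is the price sellers receive.
Demand in terms of ps becomes qd = 274 − 6.5(ps − 15) = 371.5 - 6.5ps. Setting this equal to supply: 371.5 - 6.5ps = -225 + 7ps, so ps = 1193/27.
Buyers pay pb = 1193/27 − 15 = 788/27; q' = -225 + 7·(1193/27) = 2276/27.
Buyers' price falls by p* − pb = 998/27 − 788/27 = 70/9; sellers' price rises by ps − p* = 1193/27 − 998/27 = 65/9.
So producers capture (65/9)/15 = 13/27 of each unit of subsidy.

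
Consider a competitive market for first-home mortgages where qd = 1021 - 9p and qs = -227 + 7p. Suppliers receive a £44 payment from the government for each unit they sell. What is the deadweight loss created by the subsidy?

Deadweight loss = £3811.5

Pre-subsidy: 1021 - 9p = -227 + 7p gives p* = 78, q* = 319.
With the subsidy, sellers receive ps = pb + 44 for each unit, where pb is the price buyers pay.
Supply in terms of pb becomes qs = -227 + 7(pb + 44) = 81 + 7pb. Setting this equal to demand: 1021 - 9pb = 81 + 7pb, so pb = 58.75.
Sellers receive ps = 58.75 + 44 = 102.75; q' = 1021 − 9·58.75 = 492.25.
The subsidy expands output by 492.25 − 319 = 173.25 past the efficient level; on those units the gap between marginal cost and willingness to pay runs from 0 up to 44.
DWL = ½ × 44 × 173.25 = 3811.5.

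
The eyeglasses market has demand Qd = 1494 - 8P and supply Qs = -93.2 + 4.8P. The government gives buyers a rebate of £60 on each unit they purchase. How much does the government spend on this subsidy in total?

Government cost = £40920

Pre-subsidy: 1494 - 8P = -93.2 + 4.8P gives P* = 124, Q* = 502.
With the rebate, buyers effectively pay Pb = Ps − 60, where Ps is the price sellers receive.
Demand in terms of Ps becomes Qd = 1494 − 8(Ps − 60) = 1974 - 8Ps. Setting this equal to supply: 1974 - 8Ps = -93.2 + 4.8Ps, so Ps = 161.5.
Buyers pay Pb = 161.5 − 60 = 101.5; Q' = -93.2 + 4.8·161.5 = 682.
Government outlay = subsidy × quantity = 60 × 682 = 40920.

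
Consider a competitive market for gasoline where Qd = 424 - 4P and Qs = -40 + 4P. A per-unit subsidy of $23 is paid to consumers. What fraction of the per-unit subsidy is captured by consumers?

Consumer share = 0.5

Pre-subsidy: 424 - 4P = -40 + 4P gives P* = 58, Q* = 192.
With the rebate, buyers effectively pay Pb = Ps − 23, where Ps is the price sellers receive.
Demand in terms of Ps becomes Qd = 424 − 4(Ps − 23) = 516 - 4Ps. Setting this equal to supply: 516 - 4Ps = -40 + 4Ps, so Ps = 69.5.
Buyers pay Pb = 69.5 − 23 = 46.5; Q' = -40 + 4·69.5 = 238.
Buyers' price falls by P* − Pb = 58 − 46.5 = 11.5; sellers' price rises by Ps − P* = 69.5 − 58 = 11.5.
So consumers capture 11.5/23 = 0.5 of each unit of subsidy.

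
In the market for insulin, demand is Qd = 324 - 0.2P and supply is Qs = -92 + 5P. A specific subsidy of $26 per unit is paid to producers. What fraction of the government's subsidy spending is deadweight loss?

DWL / government spending = 5/626

Pre-subsidy: 324 - 0.2P = -92 + 5P gives P* = 80, Q* = 308.
With the subsidy, sellers receive Ps = Pb + 26 for each unit, where Pb is the price buyers pay.
Supply in terms of Pb becomes Qs = -92 + 5(Pb + 26) = 38 + 5Pb. Setting this equal to demand: 324 - 0.2Pb = 38 + 5Pb, so Pb = 55.
Sellers receive Ps = 55 + 26 = 81; Q' = 324 − 0.2·55 = 313.
ΔCS = ½(308 + 313)(80 − 55) = 7762.5; ΔPS = ½(308 + 313)(81 − 80) = 310.5.
Government spending = 26 × 313 = 8138.
DWL = ½ × 26 × (313 − 308) = 65; fraction = 65 / 8138 = 5/626.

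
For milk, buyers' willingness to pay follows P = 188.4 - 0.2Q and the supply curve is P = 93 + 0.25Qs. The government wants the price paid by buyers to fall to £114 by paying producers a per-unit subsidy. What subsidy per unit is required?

Required subsidy s = £72 per unit

At a buyer price of 114, quantity demanded is 942 − 5·114 = 372.
Sellers supply 372 only when they receive Ps = 93 + 0.25·372 = 186.
s = Ps − Pb = 186 − 114 = 72.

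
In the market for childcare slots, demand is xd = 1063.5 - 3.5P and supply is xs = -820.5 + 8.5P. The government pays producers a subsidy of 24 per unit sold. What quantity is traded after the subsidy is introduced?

Pre-subsidy: 1063.5 - 3.5P = -820.5 + 8.5P gives P* = 157, x* = 514.
With the subsidy, sellers receive Ps = Pb + 24 for each unit, where Pb is the price buyers pay.
Supply in terms of Pb becomes xs = -820.5 + 8.5(Pb + 24) = -616.5 + 8.5Pb. Setting this equal to demand: 1063.5 - 3.5Pb = -616.5 + 8.5Pb, so Pb = 140.
Sellers receive Ps = 140 + 24 = 164; x' = 1063.5 − 3.5·140 = 573.5.

x' = 573.5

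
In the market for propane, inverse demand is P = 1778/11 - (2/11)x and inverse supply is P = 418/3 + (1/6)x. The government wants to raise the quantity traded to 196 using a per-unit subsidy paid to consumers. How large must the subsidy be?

At x = 196, from the demand curve buyers pay Pb = 1778/11 − (2/11)·196 = 126; from the supply curve sellers need Ps = 418/3 + (1/6)·196 = 172.
The subsidy must fill the gap: s = Ps − Pb = 172 − 126 = 46.

Required subsidy s = 46 per unit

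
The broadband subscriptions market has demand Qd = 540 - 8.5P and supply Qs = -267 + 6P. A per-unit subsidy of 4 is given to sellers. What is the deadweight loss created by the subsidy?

Pre-subsidy: 540 - 8.5P = -267 + 6P gives P* = 1614/29, Q* = 1941/29.
With the subsidy, sellers receive Ps = Pb + 4 for each unit, where Pb is the price buyers pay.
Supply in terms of Pb becomes Qs = -267 + 6(Pb + 4) = -243 + 6Pb. Setting this equal to demand: 540 - 8.5Pb = -243 + 6Pb, so Pb = 54.
Sellers receive Ps = 54 + 4 = 58; Q' = 540 − 8.5·54 = 81.
The subsidy expands output by 81 − 1941/29 = 408/29 past the efficient level; on those units the gap between marginal cost and willingness to pay runs from 0 up to 4.
DWL = ½ × 4 × 408/29 = 816/29.

Deadweight loss = 816/29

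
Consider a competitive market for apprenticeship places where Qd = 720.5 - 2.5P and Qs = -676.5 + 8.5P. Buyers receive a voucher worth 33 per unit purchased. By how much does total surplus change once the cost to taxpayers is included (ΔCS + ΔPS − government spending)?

Pre-subsidy: 720.5 - 2.5P = -676.5 + 8.5P gives P* = 127, Q* = 403.
With the rebate, buyers effectively pay Pb = Ps − 33, where Ps is the price sellers receive.
Demand in terms of Ps becomes Qd = 720.5 − 2.5(Ps − 33) = 803 - 2.5Ps. Setting this equal to supply: 803 - 2.5Ps = -676.5 + 8.5Ps, so Ps = 134.5.
Buyers pay Pb = 134.5 − 33 = 101.5; Q' = -676.5 + 8.5·134.5 = 466.75.
ΔCS = ½(403 + 466.75)(127 − 101.5) = 11089.3125; ΔPS = ½(403 + 466.75)(134.5 − 127) = 3261.5625.
Government spending = 33 × 466.75 = 15402.75.
Net change = 11089.3125 + 3261.5625 − 15402.75 = -1051.875. The loss equals the DWL triangle ½·33·63.75.

Net change in total surplus = -1051.875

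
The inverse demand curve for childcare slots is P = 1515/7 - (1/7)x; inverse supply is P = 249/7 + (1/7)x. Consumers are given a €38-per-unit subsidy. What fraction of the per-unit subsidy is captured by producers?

Pre-subsidy: 1515/7 - (1/7)x = 249/7 + (1/7)x gives x* = 633 and P* = 126.
With the rebate, buyers effectively pay Pb = Ps − 38, where Ps is the price sellers receive.
On the curves, Pb = 1515/7 - (1/7)x and Ps = 249/7 + (1/7)x; the wedge Ps − Pb = 38 gives 249/7 + (1/7)x − (1515/7 - (1/7)x) = 38, so x' = 766.
Then Pb = 1515/7 − (1/7)·766 = 107 and Ps = 249/7 + (1/7)·766 = 145.
Buyers' price falls by P* − Pb = 126 − 107 = 19; sellers' price rises by Ps − P* = 145 − 126 = 19.
So producers capture 19/38 = 0.5 of each unit of subsidy.

Producer share = 0.5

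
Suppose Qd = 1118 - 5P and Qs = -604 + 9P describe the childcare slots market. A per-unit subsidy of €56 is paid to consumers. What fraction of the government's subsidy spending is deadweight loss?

Pre-subsidy: 1118 - 5P = -604 + 9P gives P* = 123, Q* = 503.
With the rebate, buyers effectively pay Pb = Ps − 56, where Ps is the price sellers receive.
Demand in terms of Ps becomes Qd = 1118 − 5(Ps − 56) = 1398 - 5Ps. Setting this equal to supply: 1398 - 5Ps = -604 + 9Ps, so Ps = 143.
Buyers pay Pb = 143 − 56 = 87; Q' = -604 + 9·143 = 683.
ΔCS = ½(503 + 683)(123 − 87) = 21348; ΔPS = ½(503 + 683)(143 − 123) = 11860.
Government spending = 56 × 683 = 38248.
DWL = ½ × 56 × (683 − 503) = 5040; fraction = 5040 / 38248 = 90/683.

DWL / government spending = 90/683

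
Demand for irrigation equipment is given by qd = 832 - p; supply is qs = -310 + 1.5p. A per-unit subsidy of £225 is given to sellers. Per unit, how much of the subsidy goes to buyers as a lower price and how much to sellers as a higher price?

Pre-subsidy: 832 - p = -310 + 1.5p gives p* = 456.8, q* = 375.2.
With the subsidy, sellers receive ps = pb + 225 for each unit, where pb is the price buyers pay.
Supply in terms of pb becomes qs = -310 + 1.5(pb + 225) = 27.5 + 1.5pb. Setting this equal to demand: 832 - pb = 27.5 + 1.5pb, so pb = 321.8.
Sellers receive ps = 321.8 + 225 = 546.8; q' = 832 − 1·321.8 = 510.2.
Buyers' price falls by p* − pb = 456.8 − 321.8 = 135; sellers' price rises by ps − p* = 546.8 − 456.8 = 90.

Buyers gain £135 per unit; sellers gain £90 per unit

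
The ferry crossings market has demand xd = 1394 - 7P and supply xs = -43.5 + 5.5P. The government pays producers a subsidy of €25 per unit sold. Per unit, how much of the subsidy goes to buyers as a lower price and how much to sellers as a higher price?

Buyers gain €11 per unit; sellers gain €14 per unit

Pre-subsidy: 1394 - 7P = -43.5 + 5.5P gives P* = 115, x* = 589.
With the subsidy, sellers receive Ps = Pb + 25 for each unit, where Pb is the price buyers pay.
Supply in terms of Pb becomes xs = -43.5 + 5.5(Pb + 25) = 94 + 5.5Pb. Setting this equal to demand: 1394 - 7Pb = 94 + 5.5Pb, so Pb = 104.
Sellers receive Ps = 104 + 25 = 129; x' = 1394 − 7·104 = 666.
Buyers' price falls by P* − Pb = 115 − 104 = 11; sellers' price rises by Ps − P* = 129 − 115 = 14.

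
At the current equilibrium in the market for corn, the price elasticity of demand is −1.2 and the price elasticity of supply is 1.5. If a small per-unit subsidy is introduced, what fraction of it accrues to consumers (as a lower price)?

Consumer share = 5/9

For a small subsidy around the equilibrium, the benefit split depends on the relative slopes, which at a point are proportional to the elasticities.
Buyer share = εs/(εs + |εd|) = 1.5/(1.5 + 1.2) = 5/9; seller share = |εd|/(εs + |εd|) = 4/9.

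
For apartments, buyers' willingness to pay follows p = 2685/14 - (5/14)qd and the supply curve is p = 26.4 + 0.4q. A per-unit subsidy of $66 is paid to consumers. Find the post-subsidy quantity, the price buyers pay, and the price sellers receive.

q' = 16197/53; buyers pay 4380/53; sellers receive 7878/53

Pre-subsidy: 2685/14 - (5/14)q = 26.4 + 0.4q gives q* = 11577/53 and p* = 6030/53.
With the rebate, buyers effectively pay pb = ps − 66, where ps is the price sellers receive.
On the curves, pb = 2685/14 - (5/14)q and ps = 26.4 + 0.4q; the wedge ps − pb = 66 gives 26.4 + 0.4q − (2685/14 - (5/14)q) = 66, so q' = 16197/53.
Then pb = 2685/14 − (5/14)·(16197/53) = 4380/53 and ps = 26.4 + 0.4·(16197/53) = 7878/53.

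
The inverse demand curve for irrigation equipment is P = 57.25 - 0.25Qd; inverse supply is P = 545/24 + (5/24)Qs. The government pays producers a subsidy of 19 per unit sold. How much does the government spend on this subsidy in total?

Government cost = 24415/11

Pre-subsidy: 57.25 - 0.25Q = 545/24 + (5/24)Q gives Q* = 829/11 and P* = 845/22.
With the subsidy, sellers receive Ps = Pb + 19 for each unit, where Pb is the price buyers pay.
On the curves, Pb = 57.25 - 0.25Q and Ps = 545/24 + (5/24)Q; the wedge Ps − Pb = 19 gives 545/24 + (5/24)Q − (57.25 - 0.25Q) = 19, so Q' = 1285/11.
Then Pb = 57.25 − 0.25·(1285/11) = 617/22 and Ps = 545/24 + (5/24)·(1285/11) = 1035/22.
Government outlay = subsidy × quantity = 19 × 1285/11 = 24415/11.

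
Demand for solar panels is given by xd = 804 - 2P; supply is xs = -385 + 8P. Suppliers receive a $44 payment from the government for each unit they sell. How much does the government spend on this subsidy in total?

Pre-subsidy: 804 - 2P = -385 + 8P gives P* = 118.9, x* = 566.2.
With the subsidy, sellers receive Ps = Pb + 44 for each unit, where Pb is the price buyers pay.
Supply in terms of Pb becomes xs = -385 + 8(Pb + 44) = -33 + 8Pb. Setting this equal to demand: 804 - 2Pb = -33 + 8Pb, so Pb = 83.7.
Sellers receive Ps = 83.7 + 44 = 127.7; x' = 804 − 2·83.7 = 636.6.
Government outlay = subsidy × quantity = 44 × 636.6 = 28010.4.

Government cost = $28010.4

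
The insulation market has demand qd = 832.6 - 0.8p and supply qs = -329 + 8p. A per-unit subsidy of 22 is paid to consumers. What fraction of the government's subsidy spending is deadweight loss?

DWL / government spending = 8/743

Pre-subsidy: 832.6 - 0.8p = -329 + 8p gives p* = 132, q* = 727.
With the rebate, buyers effectively pay pb = ps − 22, where ps is the price sellers receive.
Demand in terms of ps becomes qd = 832.6 − 0.8(ps − 22) = 850.2 - 0.8ps. Setting this equal to supply: 850.2 - 0.8ps = -329 + 8ps, so ps = 134.
Buyers pay pb = 134 − 22 = 112; q' = -329 + 8·134 = 743.
ΔCS = ½(727 + 743)(132 − 112) = 14700; ΔPS = ½(727 + 743)(134 − 132) = 1470.
Government spending = 22 × 743 = 16346.
DWL = ½ × 22 × (743 − 727) = 176; fraction = 176 / 16346 = 8/743.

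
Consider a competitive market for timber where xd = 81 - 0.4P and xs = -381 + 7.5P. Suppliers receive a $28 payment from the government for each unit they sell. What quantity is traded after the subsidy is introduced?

Pre-subsidy: 81 - 0.4P = -381 + 7.5P gives P* = 4620/79, x* = 4551/79.
With the subsidy, sellers receive Ps = Pb + 28 for each unit, where Pb is the price buyers pay.
Supply in terms of Pb becomes xs = -381 + 7.5(Pb + 28) = -171 + 7.5Pb. Setting this equal to demand: 81 - 0.4Pb = -171 + 7.5Pb, so Pb = 2520/79.
Sellers receive Ps = 2520/79 + 28 = 4732/79; x' = 81 − 0.4·(2520/79) = 5391/79.

x' = 5391/79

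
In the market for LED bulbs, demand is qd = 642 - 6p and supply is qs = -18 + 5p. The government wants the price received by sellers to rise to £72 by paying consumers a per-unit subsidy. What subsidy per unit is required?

Required subsidy s = £22 per unit

At a seller price of 72, quantity supplied is -18 + 5·72 = 342.
Buyers absorb 342 only when they pay pb with 642 − 6·pb = 342, i.e. pb = 50.
s = ps − pb = 72 − 50 = 22.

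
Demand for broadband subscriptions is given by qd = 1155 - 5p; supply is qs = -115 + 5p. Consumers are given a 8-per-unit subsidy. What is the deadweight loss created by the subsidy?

Deadweight loss = 80

Pre-subsidy: 1155 - 5p = -115 + 5p gives p* = 127, q* = 520.
With the rebate, buyers effectively pay pb = ps − 8, where ps is the price sellers receive.
Demand in terms of ps becomes qd = 1155 − 5(ps − 8) = 1195 - 5ps. Setting this equal to supply: 1195 - 5ps = -115 + 5ps, so ps = 131.
Buyers pay pb = 131 − 8 = 123; q' = -115 + 5·131 = 540.
The subsidy expands output by 540 − 520 = 20 past the efficient level; on those units the gap between marginal cost and willingness to pay runs from 0 up to 8.
DWL = ½ × 8 × 20 = 80.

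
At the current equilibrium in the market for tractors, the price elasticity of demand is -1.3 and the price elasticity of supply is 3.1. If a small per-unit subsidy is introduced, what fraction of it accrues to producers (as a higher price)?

Producer share = 13/44

For a small subsidy around the equilibrium, the benefit split depends on the relative slopes, which at a point are proportional to the elasticities.
Buyer share = εs/(εs + |εd|) = 3.1/(3.1 + 1.3) = 31/44; seller share = |εd|/(εs + |εd|) = 13/44.
So producers capture 13/44 of the subsidy.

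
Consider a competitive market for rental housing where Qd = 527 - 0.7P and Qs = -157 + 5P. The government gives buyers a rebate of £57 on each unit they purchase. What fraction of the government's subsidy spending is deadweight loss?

DWL / government spending = 35/956

Pre-subsidy: 527 - 0.7P = -157 + 5P gives P* = 120, Q* = 443.
With the rebate, buyers effectively pay Pb = Ps − 57, where Ps is the price sellers receive.
Demand in terms of Ps becomes Qd = 527 − 0.7(Ps − 57) = 566.9 - 0.7Ps. Setting this equal to supply: 566.9 - 0.7Ps = -157 + 5Ps, so Ps = 127.
Buyers pay Pb = 127 − 57 = 70; Q' = -157 + 5·127 = 478.
ΔCS = ½(443 + 478)(120 − 70) = 23025; ΔPS = ½(443 + 478)(127 − 120) = 3223.5.
Government spending = 57 × 478 = 27246.
DWL = ½ × 57 × (478 − 443) = 997.5; fraction = 997.5 / 27246 = 35/956.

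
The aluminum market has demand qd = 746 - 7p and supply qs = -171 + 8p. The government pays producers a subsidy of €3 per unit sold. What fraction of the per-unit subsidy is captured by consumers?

Pre-subsidy: 746 - 7p = -171 + 8p gives p* = 917/15, q* = 4771/15.
With the subsidy, sellers receive ps = pb + 3 for each unit, where pb is the price buyers pay.
Supply in terms of pb becomes qs = -171 + 8(pb + 3) = -147 + 8pb. Setting this equal to demand: 746 - 7pb = -147 + 8pb, so pb = 893/15.
Sellers receive ps = 893/15 + 3 = 938/15; q' = 746 − 7·(893/15) = 4939/15.
Buyers' price falls by p* − pb = 917/15 − 893/15 = 1.6; sellers' price rises by ps − p* = 938/15 − 917/15 = 1.4.
So consumers capture 1.6/3 = 8/15 of each unit of subsidy.

Consumer share = 8/15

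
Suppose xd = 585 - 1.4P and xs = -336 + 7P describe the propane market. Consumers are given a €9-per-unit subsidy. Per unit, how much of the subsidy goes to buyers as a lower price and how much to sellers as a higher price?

Buyers gain €7.5 per unit; sellers gain €1.5 per unit

Pre-subsidy: 585 - 1.4P = -336 + 7P gives P* = 1535/14, x* = 431.5.
With the rebate, buyers effectively pay Pb = Ps − 9, where Ps is the price sellers receive.
Demand in terms of Ps becomes xd = 585 − 1.4(Ps − 9) = 597.6 - 1.4Ps. Setting this equal to supply: 597.6 - 1.4Ps = -336 + 7Ps, so Ps = 778/7.
Buyers pay Pb = 778/7 − 9 = 715/7; x' = -336 + 7·(778/7) = 442.
Buyers' price falls by P* − Pb = 1535/14 − 715/7 = 7.5; sellers' price rises by Ps − P* = 778/7 − 1535/14 = 1.5.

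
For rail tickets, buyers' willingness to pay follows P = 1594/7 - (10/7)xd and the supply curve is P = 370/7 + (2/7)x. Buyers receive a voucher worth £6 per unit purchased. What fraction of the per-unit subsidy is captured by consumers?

Consumer share = 5/6

Pre-subsidy: 1594/7 - (10/7)x = 370/7 + (2/7)x gives x* = 102 and P* = 82.
With the rebate, buyers effectively pay Pb = Ps − 6, where Ps is the price sellers receive.
On the curves, Pb = 1594/7 - (10/7)x and Ps = 370/7 + (2/7)x; the wedge Ps − Pb = 6 gives 370/7 + (2/7)x − (1594/7 - (10/7)x) = 6, so x' = 105.5.
Then Pb = 1594/7 − (10/7)·105.5 = 77 and Ps = 370/7 + (2/7)·105.5 = 83.
Buyers' price falls by P* − Pb = 82 − 77 = 5; sellers' price rises by Ps − P* = 83 − 82 = 1.
So consumers capture 5/6 = 5/6 of each unit of subsidy.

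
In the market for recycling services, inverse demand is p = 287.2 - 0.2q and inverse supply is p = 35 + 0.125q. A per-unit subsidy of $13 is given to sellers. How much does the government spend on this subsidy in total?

Government cost = $10608

Pre-subsidy: 287.2 - 0.2q = 35 + 0.125q gives q* = 776 and p* = 132.
With the subsidy, sellers receive ps = pb + 13 for each unit, where pb is the price buyers pay.
On the curves, pb = 287.2 - 0.2q and ps = 35 + 0.125q; the wedge ps − pb = 13 gives 35 + 0.125q − (287.2 - 0.2q) = 13, so q' = 816.
Then pb = 287.2 − 0.2·816 = 124 and ps = 35 + 0.125·816 = 137.
Government outlay = subsidy × quantity = 13 × 816 = 10608.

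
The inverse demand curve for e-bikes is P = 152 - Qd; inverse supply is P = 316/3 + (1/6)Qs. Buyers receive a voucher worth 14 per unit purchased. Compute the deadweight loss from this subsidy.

Pre-subsidy: 152 - Q = 316/3 + (1/6)Q gives Q* = 40 and P* = 112.
With the rebate, buyers effectively pay Pb = Ps − 14, where Ps is the price sellers receive.
On the curves, Pb = 152 - Q and Ps = 316/3 + (1/6)Q; the wedge Ps − Pb = 14 gives 316/3 + (1/6)Q − (152 - Q) = 14, so Q' = 52.
Then Pb = 152 − 1·52 = 100 and Ps = 316/3 + (1/6)·52 = 114.
The subsidy expands output by 52 − 40 = 12 past the efficient level; on those units the gap between marginal cost and willingness to pay runs from 0 up to 14.
DWL = ½ × 14 × 12 = 84.

Deadweight loss = 84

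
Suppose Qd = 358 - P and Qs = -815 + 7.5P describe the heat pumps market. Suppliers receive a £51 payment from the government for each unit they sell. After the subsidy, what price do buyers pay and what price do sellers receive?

Buyers pay £93; sellers receive £144

Pre-subsidy: 358 - P = -815 + 7.5P gives P* = 138, Q* = 220.
With the subsidy, sellers receive Ps = Pb + 51 for each unit, where Pb is the price buyers pay.
Supply in terms of Pb becomes Qs = -815 + 7.5(Pb + 51) = -432.5 + 7.5Pb. Setting this equal to demand: 358 - Pb = -432.5 + 7.5Pb, so Pb = 93.
Sellers receive Ps = 93 + 51 = 144; Q' = 358 − 1·93 = 265.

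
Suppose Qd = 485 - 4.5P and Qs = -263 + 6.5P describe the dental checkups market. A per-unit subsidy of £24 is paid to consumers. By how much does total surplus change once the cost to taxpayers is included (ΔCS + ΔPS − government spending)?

Pre-subsidy: 485 - 4.5P = -263 + 6.5P gives P* = 68, Q* = 179.
With the rebate, buyers effectively pay Pb = Ps − 24, where Ps is the price sellers receive.
Demand in terms of Ps becomes Qd = 485 − 4.5(Ps − 24) = 593 - 4.5Ps. Setting this equal to supply: 593 - 4.5Ps = -263 + 6.5Ps, so Ps = 856/11.
Buyers pay Pb = 856/11 − 24 = 592/11; Q' = -263 + 6.5·(856/11) = 2671/11.
ΔCS = ½(179 + 2671/11)(68 − 592/11) = 361920/121; ΔPS = ½(179 + 2671/11)(856/11 − 68) = 250560/121.
Government spending = 24 × 2671/11 = 64104/11.
Net change = 361920/121 + 250560/121 − 64104/11 = -8424/11. The loss equals the DWL triangle ½·24·702/11.

Net change in total surplus = -8424/11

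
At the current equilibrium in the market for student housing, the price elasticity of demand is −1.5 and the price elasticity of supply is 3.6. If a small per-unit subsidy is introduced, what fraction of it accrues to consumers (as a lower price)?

Consumer share = 12/17

For a small subsidy around the equilibrium, the benefit split depends on the relative slopes, which at a point are proportional to the elasticities.
Buyer share = εs/(εs + |εd|) = 3.6/(3.6 + 1.5) = 12/17; seller share = |εd|/(εs + |εd|) = 5/17.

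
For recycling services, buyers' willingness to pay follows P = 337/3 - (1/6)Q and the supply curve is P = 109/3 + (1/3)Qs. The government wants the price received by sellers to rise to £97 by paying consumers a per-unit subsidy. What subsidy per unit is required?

At a seller price of 97, quantity supplied is -109 + 3·97 = 182.
Buyers absorb 182 only when they pay Pb = 337/3 − (1/6)·182 = 82.
s = Ps − Pb = 97 − 82 = 15.

Required subsidy s = £15 per unit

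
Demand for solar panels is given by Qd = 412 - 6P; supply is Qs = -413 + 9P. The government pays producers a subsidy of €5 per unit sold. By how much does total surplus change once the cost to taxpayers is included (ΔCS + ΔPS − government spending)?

Net change in total surplus = -€45

Pre-subsidy: 412 - 6P = -413 + 9P gives P* = 55, Q* = 82.
With the subsidy, sellers receive Ps = Pb + 5 for each unit, where Pb is the price buyers pay.
Supply in terms of Pb becomes Qs = -413 + 9(Pb + 5) = -368 + 9Pb. Setting this equal to demand: 412 - 6Pb = -368 + 9Pb, so Pb = 52.
Sellers receive Ps = 52 + 5 = 57; Q' = 412 − 6·52 = 100.
ΔCS = ½(82 + 100)(55 − 52) = 273; ΔPS = ½(82 + 100)(57 − 55) = 182.
Government spending = 5 × 100 = 500.
Net change = 273 + 182 − 500 = -45. The loss equals the DWL triangle ½·5·18.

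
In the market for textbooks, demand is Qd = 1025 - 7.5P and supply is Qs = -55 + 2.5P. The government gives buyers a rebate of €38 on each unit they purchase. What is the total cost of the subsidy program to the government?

Government cost = €10877.5

Pre-subsidy: 1025 - 7.5P = -55 + 2.5P gives P* = 108, Q* = 215.
With the rebate, buyers effectively pay Pb = Ps − 38, where Ps is the price sellers receive.
Demand in terms of Ps becomes Qd = 1025 − 7.5(Ps − 38) = 1310 - 7.5Ps. Setting this equal to supply: 1310 - 7.5Ps = -55 + 2.5Ps, so Ps = 136.5.
Buyers pay Pb = 136.5 − 38 = 98.5; Q' = -55 + 2.5·136.5 = 286.25.
Government outlay = subsidy × quantity = 38 × 286.25 = 10877.5.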